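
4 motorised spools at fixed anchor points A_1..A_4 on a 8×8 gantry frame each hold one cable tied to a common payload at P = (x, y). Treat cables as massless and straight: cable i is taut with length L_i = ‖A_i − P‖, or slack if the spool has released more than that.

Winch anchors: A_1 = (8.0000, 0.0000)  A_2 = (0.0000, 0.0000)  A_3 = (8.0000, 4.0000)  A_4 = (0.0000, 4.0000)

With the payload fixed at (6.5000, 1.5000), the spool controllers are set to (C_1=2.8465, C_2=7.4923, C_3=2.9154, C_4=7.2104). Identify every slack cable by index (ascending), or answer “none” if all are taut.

1, 2, 4

cable 1: L_1 = ‖A_1−P‖ = 2.1213;  C_1 = 2.8465 → slack
cable 2: L_2 = ‖A_2−P‖ = 6.6708;  C_2 = 7.4923 → slack
cable 3: L_3 = ‖A_3−P‖ = 2.9155;  C_3 = 2.9154 → taut
cable 4: L_4 = ‖A_4−P‖ = 6.9642;  C_4 = 7.2104 → slack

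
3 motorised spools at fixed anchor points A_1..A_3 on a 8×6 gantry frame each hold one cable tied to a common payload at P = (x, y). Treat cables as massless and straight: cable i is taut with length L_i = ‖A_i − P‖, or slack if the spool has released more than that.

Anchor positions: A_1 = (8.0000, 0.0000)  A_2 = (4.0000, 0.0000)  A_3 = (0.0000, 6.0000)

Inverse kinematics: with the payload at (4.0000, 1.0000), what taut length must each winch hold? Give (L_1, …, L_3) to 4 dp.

L_1 = √((8.0000−4.0000)² + (0.0000−1.0000)²) = 4.1231
L_2 = √((4.0000−4.0000)² + (0.0000−1.0000)²) = 1.0000
L_3 = √((0.0000−4.0000)² + (6.0000−1.0000)²) = 6.4031

(4.1231, 1.0000, 6.4031)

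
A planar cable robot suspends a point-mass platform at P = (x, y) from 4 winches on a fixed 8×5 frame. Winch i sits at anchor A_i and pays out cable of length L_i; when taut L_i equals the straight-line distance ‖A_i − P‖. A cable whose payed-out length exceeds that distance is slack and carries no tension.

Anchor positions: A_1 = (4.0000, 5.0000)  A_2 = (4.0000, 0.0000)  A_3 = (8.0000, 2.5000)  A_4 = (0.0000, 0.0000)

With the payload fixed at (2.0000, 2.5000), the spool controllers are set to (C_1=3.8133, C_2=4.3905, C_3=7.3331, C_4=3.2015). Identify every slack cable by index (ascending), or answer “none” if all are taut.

1, 2, 3

cable 1: √((2.0000)²+(2.5000)²)=3.2016, C_1=3.8133: slack
cable 2: √((2.0000)²+(-2.5000)²)=3.2016, C_2=4.3905: slack
cable 3: √((6.0000)²+(0.0000)²)=6.0000, C_3=7.3331: slack
cable 4: √((-2.0000)²+(-2.5000)²)=3.2016, C_4=3.2015: taut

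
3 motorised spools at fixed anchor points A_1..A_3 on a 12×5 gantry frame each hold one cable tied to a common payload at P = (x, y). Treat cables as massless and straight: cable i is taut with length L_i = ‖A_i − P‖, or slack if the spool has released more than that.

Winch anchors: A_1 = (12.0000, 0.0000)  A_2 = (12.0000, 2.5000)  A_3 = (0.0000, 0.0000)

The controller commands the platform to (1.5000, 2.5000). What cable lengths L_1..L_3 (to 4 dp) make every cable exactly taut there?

L_1: Δ = A_1−P = (10.5000, -2.5000) → ‖Δ‖ = √116.5000 = 10.7935
L_2: Δ = A_2−P = (10.5000, 0.0000) → ‖Δ‖ = √110.2500 = 10.5000
L_3: Δ = A_3−P = (-1.5000, -2.5000) → ‖Δ‖ = √8.5000 = 2.9155

(10.7935, 10.5000, 2.9155)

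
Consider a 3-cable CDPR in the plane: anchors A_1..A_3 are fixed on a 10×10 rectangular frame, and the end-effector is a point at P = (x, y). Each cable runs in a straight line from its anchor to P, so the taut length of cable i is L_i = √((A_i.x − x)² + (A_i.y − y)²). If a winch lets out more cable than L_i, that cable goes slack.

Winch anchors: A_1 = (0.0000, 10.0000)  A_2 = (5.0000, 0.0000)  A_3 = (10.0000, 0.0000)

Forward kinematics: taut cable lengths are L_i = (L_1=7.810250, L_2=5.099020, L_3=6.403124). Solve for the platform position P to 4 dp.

(6.0000, 5.0000)

each cable: (A_i−P)·(A_i−P) = L_i²; let k_i = ‖A_i‖²−L_i²
k_1 = 0.0000+100.0000−61.0000 = 39.0000
row 1: -10.0000x + 20.0000y = 40.0000  (k_2=-1.0000)
row 2: -20.0000x + 20.0000y = -20.0000  (k_3=59.0000)
Cramer on rows 1–2 → x = 6.0000, y = 5.0000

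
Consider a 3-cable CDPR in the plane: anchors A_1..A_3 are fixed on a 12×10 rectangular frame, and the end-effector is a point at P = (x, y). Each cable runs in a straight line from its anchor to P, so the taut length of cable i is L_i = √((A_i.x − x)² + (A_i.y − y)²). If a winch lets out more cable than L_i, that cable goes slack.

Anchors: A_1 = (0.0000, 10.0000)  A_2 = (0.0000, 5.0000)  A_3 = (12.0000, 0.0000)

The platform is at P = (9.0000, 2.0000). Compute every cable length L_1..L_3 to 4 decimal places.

cable 1: Δx=-9.0000, Δy=8.0000; L_1 = √(Δx²+Δy²) = 12.0416
cable 2: Δx=-9.0000, Δy=3.0000; L_2 = √(Δx²+Δy²) = 9.4868
cable 3: Δx=3.0000, Δy=-2.0000; L_3 = √(Δx²+Δy²) = 3.6056

(12.0416, 9.4868, 3.6056)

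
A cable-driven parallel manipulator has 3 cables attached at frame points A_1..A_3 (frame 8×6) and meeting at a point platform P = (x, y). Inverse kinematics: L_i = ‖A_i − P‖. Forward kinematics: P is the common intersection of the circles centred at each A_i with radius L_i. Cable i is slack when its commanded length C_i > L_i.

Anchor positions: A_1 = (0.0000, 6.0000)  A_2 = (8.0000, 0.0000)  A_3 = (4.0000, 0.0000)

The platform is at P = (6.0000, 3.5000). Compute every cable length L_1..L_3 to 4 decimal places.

(6.5000, 4.0311, 4.0311)

cable 1: Δx=-6.0000, Δy=2.5000; L_1 = √(Δx²+Δy²) = 6.5000
cable 2: Δx=2.0000, Δy=-3.5000; L_2 = √(Δx²+Δy²) = 4.0311
cable 3: Δx=-2.0000, Δy=-3.5000; L_3 = √(Δx²+Δy²) = 4.0311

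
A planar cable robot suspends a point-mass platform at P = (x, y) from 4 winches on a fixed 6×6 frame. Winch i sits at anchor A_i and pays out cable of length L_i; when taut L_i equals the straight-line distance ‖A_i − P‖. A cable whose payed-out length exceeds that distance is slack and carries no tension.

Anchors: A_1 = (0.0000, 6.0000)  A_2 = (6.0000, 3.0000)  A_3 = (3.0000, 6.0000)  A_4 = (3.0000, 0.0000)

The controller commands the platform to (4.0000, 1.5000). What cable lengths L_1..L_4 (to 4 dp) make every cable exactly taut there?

(6.0208, 2.5000, 4.6098, 1.8028)

cable 1: Δx=-4.0000, Δy=4.5000; L_1 = √(Δx²+Δy²) = 6.0208
cable 2: Δx=2.0000, Δy=1.5000; L_2 = √(Δx²+Δy²) = 2.5000
cable 3: Δx=-1.0000, Δy=4.5000; L_3 = √(Δx²+Δy²) = 4.6098
cable 4: Δx=-1.0000, Δy=-1.5000; L_4 = √(Δx²+Δy²) = 1.8028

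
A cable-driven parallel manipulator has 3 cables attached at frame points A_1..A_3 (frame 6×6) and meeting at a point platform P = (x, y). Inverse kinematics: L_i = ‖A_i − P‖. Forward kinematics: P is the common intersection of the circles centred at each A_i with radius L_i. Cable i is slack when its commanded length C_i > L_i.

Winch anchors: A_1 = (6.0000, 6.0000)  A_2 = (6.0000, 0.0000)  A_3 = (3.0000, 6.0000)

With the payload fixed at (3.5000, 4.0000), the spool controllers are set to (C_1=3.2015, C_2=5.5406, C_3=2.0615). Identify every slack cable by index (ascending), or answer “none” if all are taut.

2

i=1: geometric 3.2016 vs commanded 3.2015 ⇒ taut
i=2: geometric 4.7170 vs commanded 5.5406 ⇒ slack
i=3: geometric 2.0616 vs commanded 2.0615 ⇒ taut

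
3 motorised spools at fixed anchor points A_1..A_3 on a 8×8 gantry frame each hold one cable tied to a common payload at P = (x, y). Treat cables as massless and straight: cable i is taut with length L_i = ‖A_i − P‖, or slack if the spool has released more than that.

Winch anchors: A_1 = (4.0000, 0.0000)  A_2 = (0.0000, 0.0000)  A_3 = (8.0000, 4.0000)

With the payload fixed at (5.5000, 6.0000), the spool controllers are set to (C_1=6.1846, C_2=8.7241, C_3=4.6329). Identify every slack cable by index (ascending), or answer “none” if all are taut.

2, 3

i=1: geometric 6.1847 vs commanded 6.1846 ⇒ taut
i=2: geometric 8.1394 vs commanded 8.7241 ⇒ slack
i=3: geometric 3.2016 vs commanded 4.6329 ⇒ slack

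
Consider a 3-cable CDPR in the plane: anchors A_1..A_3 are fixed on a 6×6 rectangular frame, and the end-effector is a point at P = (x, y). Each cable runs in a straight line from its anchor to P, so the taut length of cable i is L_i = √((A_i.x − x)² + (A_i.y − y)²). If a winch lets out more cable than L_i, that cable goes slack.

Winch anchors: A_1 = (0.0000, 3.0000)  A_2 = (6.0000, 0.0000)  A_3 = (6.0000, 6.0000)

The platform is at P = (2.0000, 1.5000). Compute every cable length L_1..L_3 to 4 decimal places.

L_1: Δ = A_1−P = (-2.0000, 1.5000) → ‖Δ‖ = √6.2500 = 2.5000
L_2: Δ = A_2−P = (4.0000, -1.5000) → ‖Δ‖ = √18.2500 = 4.2720
L_3: Δ = A_3−P = (4.0000, 4.5000) → ‖Δ‖ = √36.2500 = 6.0208

(2.5000, 4.2720, 6.0208)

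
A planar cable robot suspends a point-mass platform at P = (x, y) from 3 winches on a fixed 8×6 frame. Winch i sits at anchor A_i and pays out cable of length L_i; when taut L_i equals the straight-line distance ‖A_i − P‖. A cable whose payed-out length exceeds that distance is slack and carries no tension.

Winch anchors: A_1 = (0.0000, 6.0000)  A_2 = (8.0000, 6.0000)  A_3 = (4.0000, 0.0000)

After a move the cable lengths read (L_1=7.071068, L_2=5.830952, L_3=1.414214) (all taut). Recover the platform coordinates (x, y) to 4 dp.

(5.0000, 1.0000)

circle eqns → linear via eq_j − eq_1; set k_j = A_j·A_j − L_j²
k_1 = 0.0000+36.0000−50.0000 = -14.0000
-16.0000·x + 0.0000·y = k_1−k_2 = -80.0000
-8.0000·x + 12.0000·y = k_1−k_3 = -28.0000
solve first two rows → x=5.0000, y=1.0000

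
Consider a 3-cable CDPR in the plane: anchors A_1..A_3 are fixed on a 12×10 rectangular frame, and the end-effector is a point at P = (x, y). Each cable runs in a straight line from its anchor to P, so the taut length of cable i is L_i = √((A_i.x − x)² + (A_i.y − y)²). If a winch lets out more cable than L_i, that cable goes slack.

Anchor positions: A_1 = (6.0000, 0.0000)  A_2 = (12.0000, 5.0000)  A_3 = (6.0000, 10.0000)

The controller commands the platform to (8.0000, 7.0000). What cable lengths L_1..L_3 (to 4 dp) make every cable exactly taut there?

L_1: Δ = A_1−P = (-2.0000, -7.0000) → ‖Δ‖ = √53.0000 = 7.2801
L_2: Δ = A_2−P = (4.0000, -2.0000) → ‖Δ‖ = √20.0000 = 4.4721
L_3: Δ = A_3−P = (-2.0000, 3.0000) → ‖Δ‖ = √13.0000 = 3.6056

(7.2801, 4.4721, 3.6056)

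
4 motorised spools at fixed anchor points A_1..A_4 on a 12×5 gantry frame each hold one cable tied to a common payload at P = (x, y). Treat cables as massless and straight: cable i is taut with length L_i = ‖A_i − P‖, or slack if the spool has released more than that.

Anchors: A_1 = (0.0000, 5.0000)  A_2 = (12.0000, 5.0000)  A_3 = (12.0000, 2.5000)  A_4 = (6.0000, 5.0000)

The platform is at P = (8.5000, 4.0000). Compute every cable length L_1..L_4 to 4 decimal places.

cable 1: Δx=-8.5000, Δy=1.0000; L_1 = √(Δx²+Δy²) = 8.5586
cable 2: Δx=3.5000, Δy=1.0000; L_2 = √(Δx²+Δy²) = 3.6401
cable 3: Δx=3.5000, Δy=-1.5000; L_3 = √(Δx²+Δy²) = 3.8079
cable 4: Δx=-2.5000, Δy=1.0000; L_4 = √(Δx²+Δy²) = 2.6926

(8.5586, 3.6401, 3.8079, 2.6926)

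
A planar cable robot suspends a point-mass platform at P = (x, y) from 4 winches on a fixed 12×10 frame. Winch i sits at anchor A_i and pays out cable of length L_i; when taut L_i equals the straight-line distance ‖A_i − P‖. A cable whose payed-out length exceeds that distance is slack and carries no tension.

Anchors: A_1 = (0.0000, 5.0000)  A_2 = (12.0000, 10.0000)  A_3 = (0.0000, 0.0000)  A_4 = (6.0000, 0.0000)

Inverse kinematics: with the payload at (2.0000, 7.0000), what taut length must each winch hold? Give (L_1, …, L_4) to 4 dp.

cable 1: Δx=-2.0000, Δy=-2.0000; L_1 = √(Δx²+Δy²) = 2.8284
cable 2: Δx=10.0000, Δy=3.0000; L_2 = √(Δx²+Δy²) = 10.4403
cable 3: Δx=-2.0000, Δy=-7.0000; L_3 = √(Δx²+Δy²) = 7.2801
cable 4: Δx=4.0000, Δy=-7.0000; L_4 = √(Δx²+Δy²) = 8.0623

(2.8284, 10.4403, 7.2801, 8.0623)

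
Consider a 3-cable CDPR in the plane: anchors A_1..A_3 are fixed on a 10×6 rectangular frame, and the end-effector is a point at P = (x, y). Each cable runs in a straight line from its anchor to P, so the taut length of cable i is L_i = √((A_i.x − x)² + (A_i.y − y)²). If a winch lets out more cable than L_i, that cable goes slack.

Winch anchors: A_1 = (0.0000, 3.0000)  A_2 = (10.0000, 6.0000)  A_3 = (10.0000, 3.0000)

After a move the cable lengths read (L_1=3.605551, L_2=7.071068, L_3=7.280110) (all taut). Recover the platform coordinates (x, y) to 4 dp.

each cable: (A_i−P)·(A_i−P) = L_i²; let k_i = ‖A_i‖²−L_i²
k_1 = 0.0000+9.0000−13.0000 = -4.0000
row 1: -20.0000x − 6.0000y = -90.0000  (k_2=86.0000)
row 2: -20.0000x + 0.0000y = -60.0000  (k_3=56.0000)
Cramer on rows 1–2 → x = 3.0000, y = 5.0000

(3.0000, 5.0000)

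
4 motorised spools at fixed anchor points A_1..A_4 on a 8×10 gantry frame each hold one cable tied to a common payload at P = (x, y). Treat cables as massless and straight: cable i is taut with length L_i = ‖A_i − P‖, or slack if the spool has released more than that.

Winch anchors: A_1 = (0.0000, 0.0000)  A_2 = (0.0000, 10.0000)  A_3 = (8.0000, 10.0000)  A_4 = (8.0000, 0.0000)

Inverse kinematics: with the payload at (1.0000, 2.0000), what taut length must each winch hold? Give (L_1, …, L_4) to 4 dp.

(2.2361, 8.0623, 10.6301, 7.2801)

L_1 = √((0.0000−1.0000)² + (0.0000−2.0000)²) = 2.2361
L_2 = √((0.0000−1.0000)² + (10.0000−2.0000)²) = 8.0623
L_3 = √((8.0000−1.0000)² + (10.0000−2.0000)²) = 10.6301
L_4 = √((8.0000−1.0000)² + (0.0000−2.0000)²) = 7.2801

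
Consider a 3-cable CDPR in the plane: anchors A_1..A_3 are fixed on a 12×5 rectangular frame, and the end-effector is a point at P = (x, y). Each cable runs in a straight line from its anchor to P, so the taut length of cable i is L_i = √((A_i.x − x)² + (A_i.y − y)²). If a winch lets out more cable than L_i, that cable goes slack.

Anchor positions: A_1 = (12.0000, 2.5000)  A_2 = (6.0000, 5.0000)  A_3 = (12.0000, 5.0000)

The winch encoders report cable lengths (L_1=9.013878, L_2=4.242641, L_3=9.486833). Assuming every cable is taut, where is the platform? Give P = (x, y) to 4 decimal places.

(3.0000, 2.0000)

circle eqns → linear via eq_j − eq_1; set k_j = A_j·A_j − L_j²
k_1 = 144.0000+6.2500−81.2500 = 69.0000
12.0000·x − 5.0000·y = k_1−k_2 = 26.0000
0.0000·x − 5.0000·y = k_1−k_3 = -10.0000
solve first two rows → x=3.0000, y=2.0000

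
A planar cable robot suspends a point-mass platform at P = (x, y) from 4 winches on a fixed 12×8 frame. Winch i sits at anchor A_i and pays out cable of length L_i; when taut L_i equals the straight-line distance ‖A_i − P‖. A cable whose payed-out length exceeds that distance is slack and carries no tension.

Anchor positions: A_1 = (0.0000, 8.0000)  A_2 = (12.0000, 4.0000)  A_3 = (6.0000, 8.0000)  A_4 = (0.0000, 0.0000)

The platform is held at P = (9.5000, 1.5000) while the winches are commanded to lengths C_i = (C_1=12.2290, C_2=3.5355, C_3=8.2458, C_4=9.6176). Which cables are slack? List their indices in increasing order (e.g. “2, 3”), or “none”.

cable 1: L_1 = ‖A_1−P‖ = 11.5109;  C_1 = 12.2290 → slack
cable 2: L_2 = ‖A_2−P‖ = 3.5355;  C_2 = 3.5355 → taut
cable 3: L_3 = ‖A_3−P‖ = 7.3824;  C_3 = 8.2458 → slack
cable 4: L_4 = ‖A_4−P‖ = 9.6177;  C_4 = 9.6176 → taut

1, 3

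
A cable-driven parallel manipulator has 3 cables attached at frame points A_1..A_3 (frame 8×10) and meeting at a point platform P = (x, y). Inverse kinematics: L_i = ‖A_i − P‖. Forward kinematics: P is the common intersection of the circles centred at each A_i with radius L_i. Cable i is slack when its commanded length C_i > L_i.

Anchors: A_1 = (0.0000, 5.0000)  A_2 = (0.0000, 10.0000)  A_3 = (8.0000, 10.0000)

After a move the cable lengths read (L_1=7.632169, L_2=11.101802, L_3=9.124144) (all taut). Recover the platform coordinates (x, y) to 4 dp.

each cable: (A_i−P)·(A_i−P) = L_i²; let c_i = ‖A_i‖²−L_i²
c_1 = 0.0000+25.0000−58.2500 = -33.2500
row 1: 0.0000x − 10.0000y = -10.0000  (c_2=-23.2500)
row 2: -16.0000x − 10.0000y = -114.0000  (c_3=80.7500)
Cramer on rows 1–2 → x = 6.5000, y = 1.0000

(6.5000, 1.0000)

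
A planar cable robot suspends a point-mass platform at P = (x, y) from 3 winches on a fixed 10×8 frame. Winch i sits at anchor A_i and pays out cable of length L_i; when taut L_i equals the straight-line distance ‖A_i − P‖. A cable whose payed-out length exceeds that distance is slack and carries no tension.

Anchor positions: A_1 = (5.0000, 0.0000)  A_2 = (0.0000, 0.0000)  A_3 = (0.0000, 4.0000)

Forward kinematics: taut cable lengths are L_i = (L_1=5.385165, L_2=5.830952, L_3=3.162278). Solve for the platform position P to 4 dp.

(3.0000, 5.0000)

circle eqns → linear via eq_j − eq_1; set k_j = A_j·A_j − L_j²
k_1 = 25.0000+0.0000−29.0000 = -4.0000
10.0000·x + 0.0000·y = k_1−k_2 = 30.0000
10.0000·x − 8.0000·y = k_1−k_3 = -10.0000
solve first two rows → x=3.0000, y=5.0000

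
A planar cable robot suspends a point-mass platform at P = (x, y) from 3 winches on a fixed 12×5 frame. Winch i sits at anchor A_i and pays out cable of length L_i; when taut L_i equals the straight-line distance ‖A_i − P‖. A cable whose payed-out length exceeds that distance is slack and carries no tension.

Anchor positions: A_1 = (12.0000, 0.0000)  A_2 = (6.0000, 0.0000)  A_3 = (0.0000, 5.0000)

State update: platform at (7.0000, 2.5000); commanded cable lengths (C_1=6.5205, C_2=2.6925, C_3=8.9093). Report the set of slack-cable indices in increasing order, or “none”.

i=1: geometric 5.5902 vs commanded 6.5205 ⇒ slack
i=2: geometric 2.6926 vs commanded 2.6925 ⇒ taut
i=3: geometric 7.4330 vs commanded 8.9093 ⇒ slack

1, 3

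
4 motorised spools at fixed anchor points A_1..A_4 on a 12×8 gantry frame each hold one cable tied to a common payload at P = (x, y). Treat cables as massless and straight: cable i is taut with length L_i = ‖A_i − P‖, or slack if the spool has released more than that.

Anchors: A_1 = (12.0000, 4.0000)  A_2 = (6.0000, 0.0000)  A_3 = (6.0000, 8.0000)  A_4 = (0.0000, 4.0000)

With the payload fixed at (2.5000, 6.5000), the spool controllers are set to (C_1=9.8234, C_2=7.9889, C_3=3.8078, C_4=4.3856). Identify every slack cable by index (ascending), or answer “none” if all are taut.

2, 4

cable 1: √((9.5000)²+(-2.5000)²)=9.8234, C_1=9.8234: taut
cable 2: √((3.5000)²+(-6.5000)²)=7.3824, C_2=7.9889: slack
cable 3: √((3.5000)²+(1.5000)²)=3.8079, C_3=3.8078: taut
cable 4: √((-2.5000)²+(-2.5000)²)=3.5355, C_4=4.3856: slack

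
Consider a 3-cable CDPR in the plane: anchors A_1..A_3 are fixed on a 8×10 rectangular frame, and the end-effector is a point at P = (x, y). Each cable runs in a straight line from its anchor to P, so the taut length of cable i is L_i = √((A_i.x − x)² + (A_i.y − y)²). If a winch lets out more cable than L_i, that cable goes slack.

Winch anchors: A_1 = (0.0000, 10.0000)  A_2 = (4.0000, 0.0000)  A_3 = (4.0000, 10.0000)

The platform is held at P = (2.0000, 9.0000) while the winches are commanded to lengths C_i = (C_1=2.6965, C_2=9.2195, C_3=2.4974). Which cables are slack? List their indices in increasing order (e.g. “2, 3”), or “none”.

cable 1: √((-2.0000)²+(1.0000)²)=2.2361, C_1=2.6965: slack
cable 2: √((2.0000)²+(-9.0000)²)=9.2195, C_2=9.2195: taut
cable 3: √((2.0000)²+(1.0000)²)=2.2361, C_3=2.4974: slack

1, 3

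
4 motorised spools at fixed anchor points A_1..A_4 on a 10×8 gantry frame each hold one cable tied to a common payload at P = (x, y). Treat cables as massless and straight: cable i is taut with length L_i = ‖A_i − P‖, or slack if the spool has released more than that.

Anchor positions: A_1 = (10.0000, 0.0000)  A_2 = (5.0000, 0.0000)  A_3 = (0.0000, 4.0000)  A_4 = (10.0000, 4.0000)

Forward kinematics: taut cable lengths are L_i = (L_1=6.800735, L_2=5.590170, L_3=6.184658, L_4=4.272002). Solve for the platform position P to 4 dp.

(6.0000, 5.5000)

each cable: (A_i−P)·(A_i−P) = L_i²; let q_i = ‖A_i‖²−L_i²
q_1 = 100.0000+0.0000−46.2500 = 53.7500
row 1: 10.0000x + 0.0000y = 60.0000  (q_2=-6.2500)
row 2: 20.0000x − 8.0000y = 76.0000  (q_3=-22.2500)
row 3: 0.0000x − 8.0000y = -44.0000  (q_4=97.7500)
Cramer on rows 1–2 → x = 6.0000, y = 5.5000
check cable 4: ‖A_4−P‖² = 18.2500 ≈ L_4² = 18.2500 ✓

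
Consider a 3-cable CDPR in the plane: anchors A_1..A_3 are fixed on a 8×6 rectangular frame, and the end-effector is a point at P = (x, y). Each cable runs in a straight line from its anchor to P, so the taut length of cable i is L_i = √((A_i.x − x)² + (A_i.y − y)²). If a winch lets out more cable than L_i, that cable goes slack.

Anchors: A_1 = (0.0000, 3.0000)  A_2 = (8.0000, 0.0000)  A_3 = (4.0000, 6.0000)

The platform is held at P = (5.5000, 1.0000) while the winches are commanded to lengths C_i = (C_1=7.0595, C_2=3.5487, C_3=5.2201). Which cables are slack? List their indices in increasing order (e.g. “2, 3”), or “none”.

cable 1: L_1 = ‖A_1−P‖ = 5.8523;  C_1 = 7.0595 → slack
cable 2: L_2 = ‖A_2−P‖ = 2.6926;  C_2 = 3.5487 → slack
cable 3: L_3 = ‖A_3−P‖ = 5.2202;  C_3 = 5.2201 → taut

1, 2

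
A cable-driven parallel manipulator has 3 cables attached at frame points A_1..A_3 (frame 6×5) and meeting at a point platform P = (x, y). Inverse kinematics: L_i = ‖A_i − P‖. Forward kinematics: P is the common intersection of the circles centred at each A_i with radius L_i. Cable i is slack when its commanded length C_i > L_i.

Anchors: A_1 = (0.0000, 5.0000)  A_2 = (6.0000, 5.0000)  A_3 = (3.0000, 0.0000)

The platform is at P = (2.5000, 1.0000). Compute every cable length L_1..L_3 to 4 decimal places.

L_1: Δ = A_1−P = (-2.5000, 4.0000) → ‖Δ‖ = √22.2500 = 4.7170
L_2: Δ = A_2−P = (3.5000, 4.0000) → ‖Δ‖ = √28.2500 = 5.3151
L_3: Δ = A_3−P = (0.5000, -1.0000) → ‖Δ‖ = √1.2500 = 1.1180

(4.7170, 5.3151, 1.1180)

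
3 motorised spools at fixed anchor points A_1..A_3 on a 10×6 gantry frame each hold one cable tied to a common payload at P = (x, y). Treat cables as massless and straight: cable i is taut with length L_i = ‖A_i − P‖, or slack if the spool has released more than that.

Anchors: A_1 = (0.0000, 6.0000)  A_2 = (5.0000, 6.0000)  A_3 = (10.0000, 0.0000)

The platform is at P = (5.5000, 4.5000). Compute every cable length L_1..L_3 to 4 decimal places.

(5.7009, 1.5811, 6.3640)

L_1: Δ = A_1−P = (-5.5000, 1.5000) → ‖Δ‖ = √32.5000 = 5.7009
L_2: Δ = A_2−P = (-0.5000, 1.5000) → ‖Δ‖ = √2.5000 = 1.5811
L_3: Δ = A_3−P = (4.5000, -4.5000) → ‖Δ‖ = √40.5000 = 6.3640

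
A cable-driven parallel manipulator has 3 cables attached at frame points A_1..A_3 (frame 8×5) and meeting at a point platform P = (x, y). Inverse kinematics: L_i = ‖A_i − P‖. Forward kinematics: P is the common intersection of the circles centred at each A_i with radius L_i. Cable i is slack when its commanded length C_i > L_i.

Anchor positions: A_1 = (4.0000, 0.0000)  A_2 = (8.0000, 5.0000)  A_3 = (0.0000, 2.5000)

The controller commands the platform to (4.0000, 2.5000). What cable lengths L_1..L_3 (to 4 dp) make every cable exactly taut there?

cable 1: Δx=0.0000, Δy=-2.5000; L_1 = √(Δx²+Δy²) = 2.5000
cable 2: Δx=4.0000, Δy=2.5000; L_2 = √(Δx²+Δy²) = 4.7170
cable 3: Δx=-4.0000, Δy=0.0000; L_3 = √(Δx²+Δy²) = 4.0000

(2.5000, 4.7170, 4.0000)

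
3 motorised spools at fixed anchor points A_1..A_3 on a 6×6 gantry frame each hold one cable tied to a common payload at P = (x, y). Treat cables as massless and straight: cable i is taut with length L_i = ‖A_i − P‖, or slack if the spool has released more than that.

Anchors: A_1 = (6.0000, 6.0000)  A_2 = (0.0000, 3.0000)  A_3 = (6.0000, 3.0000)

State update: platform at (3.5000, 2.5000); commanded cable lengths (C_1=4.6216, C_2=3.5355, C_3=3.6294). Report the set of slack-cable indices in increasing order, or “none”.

i=1: geometric 4.3012 vs commanded 4.6216 ⇒ slack
i=2: geometric 3.5355 vs commanded 3.5355 ⇒ taut
i=3: geometric 2.5495 vs commanded 3.6294 ⇒ slack

1, 3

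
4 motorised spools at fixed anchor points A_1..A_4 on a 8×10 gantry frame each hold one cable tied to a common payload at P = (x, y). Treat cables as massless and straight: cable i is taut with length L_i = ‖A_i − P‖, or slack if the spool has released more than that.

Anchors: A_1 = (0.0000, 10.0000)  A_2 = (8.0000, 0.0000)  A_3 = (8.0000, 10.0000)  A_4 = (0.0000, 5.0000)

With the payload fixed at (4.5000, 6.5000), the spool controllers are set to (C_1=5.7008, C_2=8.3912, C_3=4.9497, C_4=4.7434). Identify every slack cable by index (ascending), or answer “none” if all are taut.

2

cable 1: L_1 = ‖A_1−P‖ = 5.7009;  C_1 = 5.7008 → taut
cable 2: L_2 = ‖A_2−P‖ = 7.3824;  C_2 = 8.3912 → slack
cable 3: L_3 = ‖A_3−P‖ = 4.9497;  C_3 = 4.9497 → taut
cable 4: L_4 = ‖A_4−P‖ = 4.7434;  C_4 = 4.7434 → taut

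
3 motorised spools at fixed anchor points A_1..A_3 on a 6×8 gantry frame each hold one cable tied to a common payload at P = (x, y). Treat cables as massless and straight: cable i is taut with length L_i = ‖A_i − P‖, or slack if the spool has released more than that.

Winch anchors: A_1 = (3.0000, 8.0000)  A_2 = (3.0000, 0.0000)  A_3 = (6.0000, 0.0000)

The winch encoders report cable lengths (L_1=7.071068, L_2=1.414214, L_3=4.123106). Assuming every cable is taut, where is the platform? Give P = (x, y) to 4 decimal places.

(2.0000, 1.0000)

expand ‖A_i−P‖²=L_i² and subtract eq 1 (c_i ≔ ‖A_i‖²−L_i²)
c_1 = 9.0000+64.0000−50.0000 = 23.0000
eq1−eq2 → [0.0000  16.0000]·P = 16.0000
eq1−eq3 → [-6.0000  16.0000]·P = 4.0000
2×2 solve → P = (2.0000, 1.0000)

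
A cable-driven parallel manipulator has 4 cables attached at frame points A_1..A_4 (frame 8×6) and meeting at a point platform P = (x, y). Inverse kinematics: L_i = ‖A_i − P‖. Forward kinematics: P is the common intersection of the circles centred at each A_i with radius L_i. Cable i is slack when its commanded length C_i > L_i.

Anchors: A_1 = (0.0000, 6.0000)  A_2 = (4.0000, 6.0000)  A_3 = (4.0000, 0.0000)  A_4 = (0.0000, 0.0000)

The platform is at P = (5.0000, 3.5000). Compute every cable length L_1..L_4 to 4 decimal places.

cable 1: Δx=-5.0000, Δy=2.5000; L_1 = √(Δx²+Δy²) = 5.5902
cable 2: Δx=-1.0000, Δy=2.5000; L_2 = √(Δx²+Δy²) = 2.6926
cable 3: Δx=-1.0000, Δy=-3.5000; L_3 = √(Δx²+Δy²) = 3.6401
cable 4: Δx=-5.0000, Δy=-3.5000; L_4 = √(Δx²+Δy²) = 6.1033

(5.5902, 2.6926, 3.6401, 6.1033)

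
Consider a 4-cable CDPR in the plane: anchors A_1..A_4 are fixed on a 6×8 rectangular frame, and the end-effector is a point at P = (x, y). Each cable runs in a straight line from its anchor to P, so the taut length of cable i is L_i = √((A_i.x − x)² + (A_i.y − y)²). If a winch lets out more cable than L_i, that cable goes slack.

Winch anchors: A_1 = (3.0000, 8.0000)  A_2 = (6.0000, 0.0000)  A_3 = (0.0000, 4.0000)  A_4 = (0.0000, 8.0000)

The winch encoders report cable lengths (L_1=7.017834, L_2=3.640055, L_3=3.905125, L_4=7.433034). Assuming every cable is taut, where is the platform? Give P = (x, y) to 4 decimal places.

expand ‖A_i−P‖²=L_i² and subtract eq 1 (c_i ≔ ‖A_i‖²−L_i²)
c_1 = 9.0000+64.0000−49.2500 = 23.7500
eq1−eq2 → [-6.0000  16.0000]·P = 1.0000
eq1−eq3 → [6.0000  8.0000]·P = 23.0000
eq1−eq4 → [6.0000  0.0000]·P = 15.0000
2×2 solve → P = (2.5000, 1.0000)
check cable 4: ‖A_4−P‖² = 55.2500 ≈ L_4² = 55.2500 ✓

(2.5000, 1.0000)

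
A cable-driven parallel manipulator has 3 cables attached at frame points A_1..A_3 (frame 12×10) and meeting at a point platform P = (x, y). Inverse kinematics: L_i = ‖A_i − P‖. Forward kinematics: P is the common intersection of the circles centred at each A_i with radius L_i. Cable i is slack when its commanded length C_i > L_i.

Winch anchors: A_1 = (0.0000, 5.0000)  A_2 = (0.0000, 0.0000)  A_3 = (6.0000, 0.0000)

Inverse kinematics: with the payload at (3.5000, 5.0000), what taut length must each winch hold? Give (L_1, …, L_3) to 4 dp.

(3.5000, 6.1033, 5.5902)

L_1 = √((0.0000−3.5000)² + (5.0000−5.0000)²) = 3.5000
L_2 = √((0.0000−3.5000)² + (0.0000−5.0000)²) = 6.1033
L_3 = √((6.0000−3.5000)² + (0.0000−5.0000)²) = 5.5902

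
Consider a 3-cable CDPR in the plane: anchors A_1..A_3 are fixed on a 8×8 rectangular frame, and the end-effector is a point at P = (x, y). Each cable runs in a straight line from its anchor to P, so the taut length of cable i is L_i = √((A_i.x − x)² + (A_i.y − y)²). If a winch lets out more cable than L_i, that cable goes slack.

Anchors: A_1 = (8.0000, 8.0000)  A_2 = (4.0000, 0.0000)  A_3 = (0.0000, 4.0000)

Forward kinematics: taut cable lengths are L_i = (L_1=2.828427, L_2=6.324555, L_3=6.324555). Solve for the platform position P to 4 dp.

(6.0000, 6.0000)

circle eqns → linear via eq_j − eq_1; set q_j = A_j·A_j − L_j²
q_1 = 64.0000+64.0000−8.0000 = 120.0000
8.0000·x + 16.0000·y = q_1−q_2 = 144.0000
16.0000·x + 8.0000·y = q_1−q_3 = 144.0000
solve first two rows → x=6.0000, y=6.0000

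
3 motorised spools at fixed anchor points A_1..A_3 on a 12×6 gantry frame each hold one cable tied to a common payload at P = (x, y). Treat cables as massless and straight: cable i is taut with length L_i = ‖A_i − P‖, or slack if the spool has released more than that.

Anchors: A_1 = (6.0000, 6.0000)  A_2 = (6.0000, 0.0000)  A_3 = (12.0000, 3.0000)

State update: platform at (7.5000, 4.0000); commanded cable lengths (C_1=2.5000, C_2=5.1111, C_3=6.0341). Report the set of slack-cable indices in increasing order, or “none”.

i=1: geometric 2.5000 vs commanded 2.5000 ⇒ taut
i=2: geometric 4.2720 vs commanded 5.1111 ⇒ slack
i=3: geometric 4.6098 vs commanded 6.0341 ⇒ slack

2, 3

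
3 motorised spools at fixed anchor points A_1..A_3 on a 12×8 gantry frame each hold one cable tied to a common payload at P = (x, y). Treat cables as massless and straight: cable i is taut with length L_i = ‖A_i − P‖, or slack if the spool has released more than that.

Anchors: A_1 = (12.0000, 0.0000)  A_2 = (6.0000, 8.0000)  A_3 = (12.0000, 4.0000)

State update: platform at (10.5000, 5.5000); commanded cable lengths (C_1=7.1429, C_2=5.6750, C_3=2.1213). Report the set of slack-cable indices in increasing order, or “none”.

cable 1: √((1.5000)²+(-5.5000)²)=5.7009, C_1=7.1429: slack
cable 2: √((-4.5000)²+(2.5000)²)=5.1478, C_2=5.6750: slack
cable 3: √((1.5000)²+(-1.5000)²)=2.1213, C_3=2.1213: taut

1, 2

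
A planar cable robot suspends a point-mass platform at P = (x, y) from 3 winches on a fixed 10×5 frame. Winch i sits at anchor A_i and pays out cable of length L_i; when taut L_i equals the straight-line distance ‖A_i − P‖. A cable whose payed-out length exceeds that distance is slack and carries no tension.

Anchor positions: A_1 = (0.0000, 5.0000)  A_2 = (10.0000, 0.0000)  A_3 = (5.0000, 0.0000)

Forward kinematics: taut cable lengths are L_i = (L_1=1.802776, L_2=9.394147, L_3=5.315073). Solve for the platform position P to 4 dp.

(1.5000, 4.0000)

expand ‖A_i−P‖²=L_i² and subtract eq 1 (c_i ≔ ‖A_i‖²−L_i²)
c_1 = 0.0000+25.0000−3.2500 = 21.7500
eq1−eq2 → [-20.0000  10.0000]·P = 10.0000
eq1−eq3 → [-10.0000  10.0000]·P = 25.0000
2×2 solve → P = (1.5000, 4.0000)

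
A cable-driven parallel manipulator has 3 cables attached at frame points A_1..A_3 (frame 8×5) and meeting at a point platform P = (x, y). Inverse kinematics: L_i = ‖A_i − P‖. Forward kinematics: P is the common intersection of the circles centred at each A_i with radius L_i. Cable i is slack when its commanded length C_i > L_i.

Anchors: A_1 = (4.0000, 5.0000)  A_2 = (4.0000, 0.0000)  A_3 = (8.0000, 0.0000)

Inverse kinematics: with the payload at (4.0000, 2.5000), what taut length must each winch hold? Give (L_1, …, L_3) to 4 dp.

(2.5000, 2.5000, 4.7170)

L_1: Δ = A_1−P = (0.0000, 2.5000) → ‖Δ‖ = √6.2500 = 2.5000
L_2: Δ = A_2−P = (0.0000, -2.5000) → ‖Δ‖ = √6.2500 = 2.5000
L_3: Δ = A_3−P = (4.0000, -2.5000) → ‖Δ‖ = √22.2500 = 4.7170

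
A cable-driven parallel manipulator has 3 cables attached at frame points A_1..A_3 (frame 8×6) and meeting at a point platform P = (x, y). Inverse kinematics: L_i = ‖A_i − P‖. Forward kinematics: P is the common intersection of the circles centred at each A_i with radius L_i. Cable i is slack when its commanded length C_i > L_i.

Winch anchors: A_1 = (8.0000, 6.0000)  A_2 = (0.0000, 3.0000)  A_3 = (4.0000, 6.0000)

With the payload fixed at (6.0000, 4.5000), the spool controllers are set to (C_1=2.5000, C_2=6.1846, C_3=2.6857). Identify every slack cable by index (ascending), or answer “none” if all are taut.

cable 1: √((2.0000)²+(1.5000)²)=2.5000, C_1=2.5000: taut
cable 2: √((-6.0000)²+(-1.5000)²)=6.1847, C_2=6.1846: taut
cable 3: √((-2.0000)²+(1.5000)²)=2.5000, C_3=2.6857: slack

3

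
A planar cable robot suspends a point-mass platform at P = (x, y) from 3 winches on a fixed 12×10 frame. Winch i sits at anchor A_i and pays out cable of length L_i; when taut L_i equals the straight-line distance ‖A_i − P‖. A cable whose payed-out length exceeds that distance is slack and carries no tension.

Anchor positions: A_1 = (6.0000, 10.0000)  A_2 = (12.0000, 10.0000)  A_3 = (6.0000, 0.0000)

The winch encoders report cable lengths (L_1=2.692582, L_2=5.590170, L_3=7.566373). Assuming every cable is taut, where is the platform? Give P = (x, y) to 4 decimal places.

(7.0000, 7.5000)

circle eqns → linear via eq_j − eq_1; set k_j = A_j·A_j − L_j²
k_1 = 36.0000+100.0000−7.2500 = 128.7500
-12.0000·x + 0.0000·y = k_1−k_2 = -84.0000
0.0000·x + 20.0000·y = k_1−k_3 = 150.0000
solve first two rows → x=7.0000, y=7.5000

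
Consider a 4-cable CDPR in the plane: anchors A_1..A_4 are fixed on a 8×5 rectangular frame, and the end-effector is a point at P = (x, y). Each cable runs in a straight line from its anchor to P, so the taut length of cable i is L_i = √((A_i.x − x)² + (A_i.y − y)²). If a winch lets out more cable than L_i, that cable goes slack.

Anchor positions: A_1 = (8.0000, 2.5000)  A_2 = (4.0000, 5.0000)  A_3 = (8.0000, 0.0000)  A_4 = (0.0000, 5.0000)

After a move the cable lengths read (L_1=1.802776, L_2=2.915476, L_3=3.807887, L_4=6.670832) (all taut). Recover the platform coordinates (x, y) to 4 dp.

(6.5000, 3.5000)

expand ‖A_i−P‖²=L_i² and subtract eq 1 (c_i ≔ ‖A_i‖²−L_i²)
c_1 = 64.0000+6.2500−3.2500 = 67.0000
eq1−eq2 → [8.0000  -5.0000]·P = 34.5000
eq1−eq3 → [0.0000  5.0000]·P = 17.5000
eq1−eq4 → [16.0000  -5.0000]·P = 86.5000
2×2 solve → P = (6.5000, 3.5000)
check cable 4: ‖A_4−P‖² = 44.5000 ≈ L_4² = 44.5000 ✓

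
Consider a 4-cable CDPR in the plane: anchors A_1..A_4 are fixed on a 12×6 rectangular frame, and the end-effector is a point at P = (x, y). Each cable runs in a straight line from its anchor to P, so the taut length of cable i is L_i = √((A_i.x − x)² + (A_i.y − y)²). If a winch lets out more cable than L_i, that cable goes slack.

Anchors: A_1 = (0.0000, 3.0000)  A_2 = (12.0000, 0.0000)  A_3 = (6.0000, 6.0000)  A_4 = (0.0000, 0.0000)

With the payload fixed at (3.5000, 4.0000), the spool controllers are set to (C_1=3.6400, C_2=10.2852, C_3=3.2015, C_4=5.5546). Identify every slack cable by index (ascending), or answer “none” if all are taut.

2, 4

cable 1: √((-3.5000)²+(-1.0000)²)=3.6401, C_1=3.6400: taut
cable 2: √((8.5000)²+(-4.0000)²)=9.3941, C_2=10.2852: slack
cable 3: √((2.5000)²+(2.0000)²)=3.2016, C_3=3.2015: taut
cable 4: √((-3.5000)²+(-4.0000)²)=5.3151, C_4=5.5546: slack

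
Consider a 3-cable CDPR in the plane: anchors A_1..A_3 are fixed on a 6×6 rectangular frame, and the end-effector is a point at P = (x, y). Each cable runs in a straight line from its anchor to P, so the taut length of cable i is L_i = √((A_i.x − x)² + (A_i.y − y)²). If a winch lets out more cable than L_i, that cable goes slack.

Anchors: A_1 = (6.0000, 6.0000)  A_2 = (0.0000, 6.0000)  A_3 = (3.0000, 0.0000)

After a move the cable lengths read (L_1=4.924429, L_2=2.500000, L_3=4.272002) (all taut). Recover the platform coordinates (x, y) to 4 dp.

(1.5000, 4.0000)

expand ‖A_i−P‖²=L_i² and subtract eq 1 (c_i ≔ ‖A_i‖²−L_i²)
c_1 = 36.0000+36.0000−24.2500 = 47.7500
eq1−eq2 → [12.0000  0.0000]·P = 18.0000
eq1−eq3 → [6.0000  12.0000]·P = 57.0000
2×2 solve → P = (1.5000, 4.0000)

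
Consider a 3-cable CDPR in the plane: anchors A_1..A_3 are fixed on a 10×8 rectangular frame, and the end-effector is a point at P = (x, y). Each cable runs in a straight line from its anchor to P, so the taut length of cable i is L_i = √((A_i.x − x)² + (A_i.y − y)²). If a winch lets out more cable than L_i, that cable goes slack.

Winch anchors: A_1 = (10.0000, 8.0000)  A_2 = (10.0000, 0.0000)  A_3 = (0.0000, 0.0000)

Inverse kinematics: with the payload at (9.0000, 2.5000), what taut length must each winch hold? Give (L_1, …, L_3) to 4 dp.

cable 1: Δx=1.0000, Δy=5.5000; L_1 = √(Δx²+Δy²) = 5.5902
cable 2: Δx=1.0000, Δy=-2.5000; L_2 = √(Δx²+Δy²) = 2.6926
cable 3: Δx=-9.0000, Δy=-2.5000; L_3 = √(Δx²+Δy²) = 9.3408

(5.5902, 2.6926, 9.3408)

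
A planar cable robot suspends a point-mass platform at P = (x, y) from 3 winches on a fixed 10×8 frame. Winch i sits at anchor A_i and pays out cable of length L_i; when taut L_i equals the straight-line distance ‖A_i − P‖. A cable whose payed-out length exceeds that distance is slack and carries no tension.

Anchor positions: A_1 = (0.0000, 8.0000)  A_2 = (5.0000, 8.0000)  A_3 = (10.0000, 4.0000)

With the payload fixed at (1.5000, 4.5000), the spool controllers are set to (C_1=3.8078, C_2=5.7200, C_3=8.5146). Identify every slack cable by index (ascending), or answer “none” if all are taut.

2

cable 1: L_1 = ‖A_1−P‖ = 3.8079;  C_1 = 3.8078 → taut
cable 2: L_2 = ‖A_2−P‖ = 4.9497;  C_2 = 5.7200 → slack
cable 3: L_3 = ‖A_3−P‖ = 8.5147;  C_3 = 8.5146 → taut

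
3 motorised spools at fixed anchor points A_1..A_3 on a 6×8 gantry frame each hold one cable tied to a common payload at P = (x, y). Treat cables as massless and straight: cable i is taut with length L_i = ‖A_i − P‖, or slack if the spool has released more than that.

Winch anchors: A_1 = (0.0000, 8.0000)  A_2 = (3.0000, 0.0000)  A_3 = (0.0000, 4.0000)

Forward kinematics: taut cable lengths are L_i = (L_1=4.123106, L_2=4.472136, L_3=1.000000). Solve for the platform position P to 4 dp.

circle eqns → linear via eq_j − eq_1; set c_j = A_j·A_j − L_j²
c_1 = 0.0000+64.0000−17.0000 = 47.0000
-6.0000·x + 16.0000·y = c_1−c_2 = 58.0000
0.0000·x + 8.0000·y = c_1−c_3 = 32.0000
solve first two rows → x=1.0000, y=4.0000

(1.0000, 4.0000)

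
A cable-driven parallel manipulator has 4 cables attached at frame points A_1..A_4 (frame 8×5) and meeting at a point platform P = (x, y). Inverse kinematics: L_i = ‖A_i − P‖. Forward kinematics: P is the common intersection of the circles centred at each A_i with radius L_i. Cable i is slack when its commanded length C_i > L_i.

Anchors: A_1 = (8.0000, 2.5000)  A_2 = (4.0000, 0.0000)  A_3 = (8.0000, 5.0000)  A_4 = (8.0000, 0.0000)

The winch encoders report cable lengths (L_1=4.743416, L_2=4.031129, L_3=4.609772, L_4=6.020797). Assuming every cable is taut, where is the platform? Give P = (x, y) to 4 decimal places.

(3.5000, 4.0000)

expand ‖A_i−P‖²=L_i² and subtract eq 1 (c_i ≔ ‖A_i‖²−L_i²)
c_1 = 64.0000+6.2500−22.5000 = 47.7500
eq1−eq2 → [8.0000  5.0000]·P = 48.0000
eq1−eq3 → [0.0000  -5.0000]·P = -20.0000
eq1−eq4 → [0.0000  5.0000]·P = 20.0000
2×2 solve → P = (3.5000, 4.0000)
check cable 4: ‖A_4−P‖² = 36.2500 ≈ L_4² = 36.2500 ✓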